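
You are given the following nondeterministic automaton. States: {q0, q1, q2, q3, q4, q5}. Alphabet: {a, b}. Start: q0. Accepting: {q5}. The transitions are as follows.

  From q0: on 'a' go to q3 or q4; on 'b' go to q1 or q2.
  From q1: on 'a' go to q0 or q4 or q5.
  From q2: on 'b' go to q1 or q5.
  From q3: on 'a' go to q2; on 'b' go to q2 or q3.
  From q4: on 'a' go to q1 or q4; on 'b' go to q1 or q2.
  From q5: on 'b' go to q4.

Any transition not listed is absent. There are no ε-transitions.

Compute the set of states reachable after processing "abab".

{q1, q2, q4, q5}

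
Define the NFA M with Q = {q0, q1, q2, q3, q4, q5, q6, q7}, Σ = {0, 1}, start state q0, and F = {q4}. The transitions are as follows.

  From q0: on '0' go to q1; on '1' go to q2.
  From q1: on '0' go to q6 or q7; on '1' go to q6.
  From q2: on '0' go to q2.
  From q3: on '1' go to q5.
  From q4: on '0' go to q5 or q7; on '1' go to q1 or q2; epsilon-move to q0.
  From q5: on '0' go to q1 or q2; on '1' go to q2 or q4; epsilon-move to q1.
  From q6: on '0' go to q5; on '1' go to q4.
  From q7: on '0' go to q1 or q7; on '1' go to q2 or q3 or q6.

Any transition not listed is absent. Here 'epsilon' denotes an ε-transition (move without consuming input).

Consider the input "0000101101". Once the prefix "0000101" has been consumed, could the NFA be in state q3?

Yes

Start in {q0}.
Read '0': q0→{q1}; now {q1}.
Read '0': q1→{q6, q7}; now {q6, q7}.
Read '0': q6→{q5}, q7→{q1, q7}; now {q1, q5, q7}.
Read '0': q1→{q6, q7}, q5→{q1, q2}, q7→{q1, q7}; now {q1, q2, q6, q7}.
Read '1': q1→{q6}, q2→∅, q6→{q4}, q7→{q2, q3, q6}; union {q2, q3, q4, q6}; ε-closure = {q0, q2, q3, q4, q6}.
Read '0': q0→{q1}, q2→{q2}, q3→∅, q4→{q5, q7}, q6→{q5}; now {q1, q2, q5, q7}.
Read '1': q1→{q6}, q2→∅, q5→{q2, q4}, q7→{q2, q3, q6}; union {q2, q3, q4, q6}; ε-closure = {q0, q2, q3, q4, q6}.
State q3 is in {q0, q2, q3, q4, q6}.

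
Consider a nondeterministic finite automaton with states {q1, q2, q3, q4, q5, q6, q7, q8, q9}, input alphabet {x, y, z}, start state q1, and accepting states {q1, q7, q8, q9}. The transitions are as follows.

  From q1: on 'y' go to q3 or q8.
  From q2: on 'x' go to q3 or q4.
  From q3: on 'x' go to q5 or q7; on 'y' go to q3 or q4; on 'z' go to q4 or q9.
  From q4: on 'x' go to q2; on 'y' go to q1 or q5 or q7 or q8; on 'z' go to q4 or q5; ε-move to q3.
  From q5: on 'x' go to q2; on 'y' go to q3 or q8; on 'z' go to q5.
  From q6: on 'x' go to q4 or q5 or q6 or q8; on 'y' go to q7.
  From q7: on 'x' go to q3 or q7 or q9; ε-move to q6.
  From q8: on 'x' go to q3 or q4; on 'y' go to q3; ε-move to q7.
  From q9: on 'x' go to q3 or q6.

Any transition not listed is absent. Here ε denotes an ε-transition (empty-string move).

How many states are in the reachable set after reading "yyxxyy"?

7

Start in {q1}.
Read 'y': q1→{q3, q8}; union {q3, q8}; ε-closure = {q3, q6, q7, q8}.
Read 'y': q3→{q3, q4}, q6→{q7}, q7→∅, q8→{q3}; union {q3, q4, q7}; ε-closure = {q3, q4, q6, q7}.
Read 'x': q3→{q5, q7}, q4→{q2}, q6→{q4, q5, q6, q8}, q7→{q3, q7, q9}; now {q2, q3, q4, q5, q6, q7, q8, q9}.
Read 'x': q2→{q3, q4}, q3→{q5, q7}, q4→{q2}, q5→{q2}, q6→{q4, q5, q6, q8}, q7→{q3, q7, q9}, q8→{q3, q4}, q9→{q3, q6}; now {q2, q3, q4, q5, q6, q7, q8, q9}.
Read 'y': q2→∅, q3→{q3, q4}, q4→{q1, q5, q7, q8}, q5→{q3, q8}, q6→{q7}, q7→∅, q8→{q3}, q9→∅; union {q1, q3, q4, q5, q7, q8}; ε-closure = {q1, q3, q4, q5, q6, q7, q8}.
Read 'y': q1→{q3, q8}, q3→{q3, q4}, q4→{q1, q5, q7, q8}, q5→{q3, q8}, q6→{q7}, q7→∅, q8→{q3}; union {q1, q3, q4, q5, q7, q8}; ε-closure = {q1, q3, q4, q5, q6, q7, q8}.
That set has 7 states.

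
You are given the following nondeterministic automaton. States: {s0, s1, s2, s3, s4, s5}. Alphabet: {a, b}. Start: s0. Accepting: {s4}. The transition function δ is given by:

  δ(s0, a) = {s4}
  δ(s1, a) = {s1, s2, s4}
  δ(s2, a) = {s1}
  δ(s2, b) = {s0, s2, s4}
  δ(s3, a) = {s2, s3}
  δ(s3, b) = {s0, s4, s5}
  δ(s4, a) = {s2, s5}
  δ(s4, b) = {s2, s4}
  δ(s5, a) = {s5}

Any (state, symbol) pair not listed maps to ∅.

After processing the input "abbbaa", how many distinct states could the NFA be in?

4

Start in {s0}.
Read 'a': s0→{s4}; now {s4}.
Read 'b': s4→{s2, s4}; now {s2, s4}.
Read 'b': s2→{s0, s2, s4}, s4→{s2, s4}; now {s0, s2, s4}.
Read 'b': s0→∅, s2→{s0, s2, s4}, s4→{s2, s4}; now {s0, s2, s4}.
Read 'a': s0→{s4}, s2→{s1}, s4→{s2, s5}; now {s1, s2, s4, s5}.
Read 'a': s1→{s1, s2, s4}, s2→{s1}, s4→{s2, s5}, s5→{s5}; now {s1, s2, s4, s5}.
That set has 4 states.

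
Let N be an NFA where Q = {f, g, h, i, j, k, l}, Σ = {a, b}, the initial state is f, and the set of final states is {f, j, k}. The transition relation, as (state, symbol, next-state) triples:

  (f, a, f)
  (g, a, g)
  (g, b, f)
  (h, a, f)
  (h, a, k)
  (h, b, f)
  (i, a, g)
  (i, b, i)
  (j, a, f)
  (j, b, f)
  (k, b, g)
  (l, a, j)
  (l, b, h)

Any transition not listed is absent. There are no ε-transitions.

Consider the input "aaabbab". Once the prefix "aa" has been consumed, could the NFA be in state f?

Start in {f}.
Read 'a': f→{f}; now {f}.
Read 'a': f→{f}; now {f}.
State f is in {f}.

Yes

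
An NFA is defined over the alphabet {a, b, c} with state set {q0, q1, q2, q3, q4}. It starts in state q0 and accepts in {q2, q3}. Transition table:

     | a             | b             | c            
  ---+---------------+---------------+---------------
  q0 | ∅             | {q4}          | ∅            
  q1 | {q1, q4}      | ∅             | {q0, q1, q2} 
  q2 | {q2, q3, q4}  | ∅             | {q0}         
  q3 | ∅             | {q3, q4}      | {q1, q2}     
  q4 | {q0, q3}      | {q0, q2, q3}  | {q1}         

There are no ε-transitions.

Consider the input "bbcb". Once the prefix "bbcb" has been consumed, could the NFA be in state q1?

No

Start in {q0}.
Read 'b': q0→{q4}; now {q4}.
Read 'b': q4→{q0, q2, q3}; now {q0, q2, q3}.
Read 'c': q0→∅, q2→{q0}, q3→{q1, q2}; now {q0, q1, q2}.
Read 'b': q0→{q4}, q1→∅, q2→∅; now {q4}.
State q1 is not in {q4}.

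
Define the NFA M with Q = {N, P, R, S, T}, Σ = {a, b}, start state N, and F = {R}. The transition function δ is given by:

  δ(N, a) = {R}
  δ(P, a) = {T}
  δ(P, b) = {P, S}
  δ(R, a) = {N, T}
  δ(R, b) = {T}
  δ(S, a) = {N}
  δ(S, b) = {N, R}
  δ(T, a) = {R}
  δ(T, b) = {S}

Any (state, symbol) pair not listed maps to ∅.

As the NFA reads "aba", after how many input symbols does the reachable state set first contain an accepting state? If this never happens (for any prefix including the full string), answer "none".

1

Start in {N}.
Read 'a': N→{R}; now {R}.
None of the earlier sets intersect F, but {R} does.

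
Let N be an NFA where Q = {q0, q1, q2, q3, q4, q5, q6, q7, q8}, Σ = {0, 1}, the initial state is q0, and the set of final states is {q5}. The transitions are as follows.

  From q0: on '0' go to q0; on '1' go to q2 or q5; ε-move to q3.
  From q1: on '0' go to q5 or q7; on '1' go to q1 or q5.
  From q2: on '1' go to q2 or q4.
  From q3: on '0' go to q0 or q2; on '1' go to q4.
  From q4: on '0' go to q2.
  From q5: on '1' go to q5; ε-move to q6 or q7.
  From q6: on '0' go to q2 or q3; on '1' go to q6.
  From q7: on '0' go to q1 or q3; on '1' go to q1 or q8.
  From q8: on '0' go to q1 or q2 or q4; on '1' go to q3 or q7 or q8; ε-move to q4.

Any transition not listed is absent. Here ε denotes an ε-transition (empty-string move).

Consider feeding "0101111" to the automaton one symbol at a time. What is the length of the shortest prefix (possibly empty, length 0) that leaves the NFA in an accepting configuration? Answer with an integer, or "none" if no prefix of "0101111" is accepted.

2

Start: ε-closure({q0}) = {q0, q3}.
Read '0': {q0, q3} → {q0, q2, q3}.
Read '1': {q0, q2, q3} → {q2, q4, q5, q6, q7}.
None of the earlier sets intersect F, but {q2, q4, q5, q6, q7} does.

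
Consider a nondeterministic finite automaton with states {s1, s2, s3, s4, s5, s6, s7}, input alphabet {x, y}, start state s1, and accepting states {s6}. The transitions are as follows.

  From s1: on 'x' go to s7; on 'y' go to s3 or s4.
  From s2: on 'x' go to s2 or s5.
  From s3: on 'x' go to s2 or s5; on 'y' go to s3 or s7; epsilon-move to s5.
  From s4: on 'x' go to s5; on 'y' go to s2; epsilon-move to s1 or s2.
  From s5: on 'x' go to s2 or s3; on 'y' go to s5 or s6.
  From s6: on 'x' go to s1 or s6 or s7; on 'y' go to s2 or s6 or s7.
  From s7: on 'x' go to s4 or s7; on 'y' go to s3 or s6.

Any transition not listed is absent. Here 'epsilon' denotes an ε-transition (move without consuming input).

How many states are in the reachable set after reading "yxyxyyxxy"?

Start in {s1}.
Read 'y': s1→{s3, s4}; union {s3, s4}; ε-closure = {s1, s2, s3, s4, s5}.
Read 'x': s1→{s7}, s2→{s2, s5}, s3→{s2, s5}, s4→{s5}, s5→{s2, s3}; now {s2, s3, s5, s7}.
Read 'y': s2→∅, s3→{s3, s7}, s5→{s5, s6}, s7→{s3, s6}; now {s3, s5, s6, s7}.
Read 'x': s3→{s2, s5}, s5→{s2, s3}, s6→{s1, s6, s7}, s7→{s4, s7}; now {s1, s2, s3, s4, s5, s6, s7}.
Read 'y': s1→{s3, s4}, s2→∅, s3→{s3, s7}, s4→{s2}, s5→{s5, s6}, s6→{s2, s6, s7}, s7→{s3, s6}; union {s2, s3, s4, s5, s6, s7}; ε-closure = {s1, s2, s3, s4, s5, s6, s7}.
Read 'y': s1→{s3, s4}, s2→∅, s3→{s3, s7}, s4→{s2}, s5→{s5, s6}, s6→{s2, s6, s7}, s7→{s3, s6}; union {s2, s3, s4, s5, s6, s7}; ε-closure = {s1, s2, s3, s4, s5, s6, s7}.
Read 'x': s1→{s7}, s2→{s2, s5}, s3→{s2, s5}, s4→{s5}, s5→{s2, s3}, s6→{s1, s6, s7}, s7→{s4, s7}; now {s1, s2, s3, s4, s5, s6, s7}.
Read 'x': s1→{s7}, s2→{s2, s5}, s3→{s2, s5}, s4→{s5}, s5→{s2, s3}, s6→{s1, s6, s7}, s7→{s4, s7}; now {s1, s2, s3, s4, s5, s6, s7}.
Read 'y': s1→{s3, s4}, s2→∅, s3→{s3, s7}, s4→{s2}, s5→{s5, s6}, s6→{s2, s6, s7}, s7→{s3, s6}; union {s2, s3, s4, s5, s6, s7}; ε-closure = {s1, s2, s3, s4, s5, s6, s7}.
That set has 7 states.

7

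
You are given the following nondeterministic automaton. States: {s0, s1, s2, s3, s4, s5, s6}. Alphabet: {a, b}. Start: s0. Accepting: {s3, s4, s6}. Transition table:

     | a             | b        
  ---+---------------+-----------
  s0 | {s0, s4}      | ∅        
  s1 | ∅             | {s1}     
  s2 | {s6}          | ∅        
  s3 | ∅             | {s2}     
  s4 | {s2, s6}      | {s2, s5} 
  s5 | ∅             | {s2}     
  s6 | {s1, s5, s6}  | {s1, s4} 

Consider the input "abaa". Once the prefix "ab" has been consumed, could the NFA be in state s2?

Yes

Start in {s0}.
Read 'a': s0→{s0, s4}; now {s0, s4}.
Read 'b': s0→∅, s4→{s2, s5}; now {s2, s5}.
State s2 is in {s2, s5}.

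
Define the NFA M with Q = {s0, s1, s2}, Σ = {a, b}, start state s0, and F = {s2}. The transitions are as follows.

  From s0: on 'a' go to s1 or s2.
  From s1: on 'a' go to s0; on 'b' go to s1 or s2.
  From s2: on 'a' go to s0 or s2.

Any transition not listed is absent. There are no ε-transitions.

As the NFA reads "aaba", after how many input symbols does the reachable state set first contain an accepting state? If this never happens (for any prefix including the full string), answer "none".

Start in {s0}.
Read 'a': {s0} → {s1, s2}.
None of the earlier sets intersect F, but {s1, s2} does.

1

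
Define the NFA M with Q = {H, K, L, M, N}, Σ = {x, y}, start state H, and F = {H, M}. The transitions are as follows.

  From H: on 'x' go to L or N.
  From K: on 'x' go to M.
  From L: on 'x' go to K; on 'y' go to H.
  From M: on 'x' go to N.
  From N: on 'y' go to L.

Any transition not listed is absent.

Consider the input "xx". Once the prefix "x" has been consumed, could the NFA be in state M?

Start in {H}.
Read 'x': {H} → {L, N}.
State M is not in {L, N}.

No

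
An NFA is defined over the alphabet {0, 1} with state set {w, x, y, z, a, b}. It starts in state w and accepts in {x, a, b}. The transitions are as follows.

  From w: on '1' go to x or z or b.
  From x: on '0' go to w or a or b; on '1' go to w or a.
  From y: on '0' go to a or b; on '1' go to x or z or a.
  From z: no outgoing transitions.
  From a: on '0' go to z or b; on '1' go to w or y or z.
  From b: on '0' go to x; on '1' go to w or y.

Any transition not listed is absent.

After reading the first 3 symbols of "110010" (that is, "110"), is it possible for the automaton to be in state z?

Yes

Start in {w}.
Read '1': w→{x, z, b}; now {x, z, b}.
Read '1': x→{w, a}, z→∅, b→{w, y}; now {w, y, a}.
Read '0': w→∅, y→{a, b}, a→{z, b}; now {z, a, b}.
State z is in {z, a, b}.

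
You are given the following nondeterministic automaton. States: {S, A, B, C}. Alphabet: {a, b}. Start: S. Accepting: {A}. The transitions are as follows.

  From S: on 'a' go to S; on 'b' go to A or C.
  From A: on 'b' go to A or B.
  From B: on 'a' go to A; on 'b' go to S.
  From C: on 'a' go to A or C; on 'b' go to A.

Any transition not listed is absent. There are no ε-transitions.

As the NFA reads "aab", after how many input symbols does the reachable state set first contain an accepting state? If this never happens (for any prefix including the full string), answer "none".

Start in {S}.
Read 'a': S→{S}; now {S}.
Read 'a': S→{S}; now {S}.
Read 'b': S→{A, C}; now {A, C}.
None of the earlier sets intersect F, but {A, C} does.

3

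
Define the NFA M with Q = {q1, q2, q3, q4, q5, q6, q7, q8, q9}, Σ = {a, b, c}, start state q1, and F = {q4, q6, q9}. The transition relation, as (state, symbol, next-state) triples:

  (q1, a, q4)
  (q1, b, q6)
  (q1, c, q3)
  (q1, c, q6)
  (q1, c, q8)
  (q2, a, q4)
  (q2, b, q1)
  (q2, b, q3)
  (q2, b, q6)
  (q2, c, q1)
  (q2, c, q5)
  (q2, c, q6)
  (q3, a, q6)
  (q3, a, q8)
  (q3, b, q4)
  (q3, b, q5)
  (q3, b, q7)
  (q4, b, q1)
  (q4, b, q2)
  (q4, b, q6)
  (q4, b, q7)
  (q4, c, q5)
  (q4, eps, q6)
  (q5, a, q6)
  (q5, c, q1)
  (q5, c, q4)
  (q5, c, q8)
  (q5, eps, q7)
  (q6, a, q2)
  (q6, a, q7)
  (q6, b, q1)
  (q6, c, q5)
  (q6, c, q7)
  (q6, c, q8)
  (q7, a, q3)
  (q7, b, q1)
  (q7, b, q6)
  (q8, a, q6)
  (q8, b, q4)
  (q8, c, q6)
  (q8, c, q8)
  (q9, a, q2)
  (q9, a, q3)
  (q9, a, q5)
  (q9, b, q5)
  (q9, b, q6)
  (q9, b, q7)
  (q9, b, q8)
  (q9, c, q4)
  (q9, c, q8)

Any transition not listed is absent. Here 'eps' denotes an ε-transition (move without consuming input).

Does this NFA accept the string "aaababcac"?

Start in {q1}.
Read 'a': q1→{q4}; union {q4}; ε-closure = {q4, q6}.
Read 'a': q4→∅, q6→{q2, q7}; now {q2, q7}.
Read 'a': q2→{q4}, q7→{q3}; union {q3, q4}; ε-closure = {q3, q4, q6}.
Read 'b': q3→{q4, q5, q7}, q4→{q1, q2, q6, q7}, q6→{q1}; now {q1, q2, q4, q5, q6, q7}.
Read 'a': q1→{q4}, q2→{q4}, q4→∅, q5→{q6}, q6→{q2, q7}, q7→{q3}; now {q2, q3, q4, q6, q7}.
Read 'b': q2→{q1, q3, q6}, q3→{q4, q5, q7}, q4→{q1, q2, q6, q7}, q6→{q1}, q7→{q1, q6}; now {q1, q2, q3, q4, q5, q6, q7}.
Read 'c': q1→{q3, q6, q8}, q2→{q1, q5, q6}, q3→∅, q4→{q5}, q5→{q1, q4, q8}, q6→{q5, q7, q8}, q7→∅; now {q1, q3, q4, q5, q6, q7, q8}.
Read 'a': q1→{q4}, q3→{q6, q8}, q4→∅, q5→{q6}, q6→{q2, q7}, q7→{q3}, q8→{q6}; now {q2, q3, q4, q6, q7, q8}.
Read 'c': q2→{q1, q5, q6}, q3→∅, q4→{q5}, q6→{q5, q7, q8}, q7→∅, q8→{q6, q8}; now {q1, q5, q6, q7, q8}.
The final set {q1, q5, q6, q7, q8} contains the accepting state q6.

Yes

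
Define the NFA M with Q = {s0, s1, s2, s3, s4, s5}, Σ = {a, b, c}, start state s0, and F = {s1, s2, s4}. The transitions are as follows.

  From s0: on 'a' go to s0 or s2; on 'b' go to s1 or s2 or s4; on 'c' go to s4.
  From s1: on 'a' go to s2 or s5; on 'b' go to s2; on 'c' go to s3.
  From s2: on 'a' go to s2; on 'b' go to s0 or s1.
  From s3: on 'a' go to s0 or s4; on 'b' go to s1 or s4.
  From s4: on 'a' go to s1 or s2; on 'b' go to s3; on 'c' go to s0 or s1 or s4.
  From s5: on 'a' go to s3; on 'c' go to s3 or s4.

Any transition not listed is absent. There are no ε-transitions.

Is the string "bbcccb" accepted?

Yes

Start in {s0}.
Read 'b': s0→{s1, s2, s4}; now {s1, s2, s4}.
Read 'b': s1→{s2}, s2→{s0, s1}, s4→{s3}; now {s0, s1, s2, s3}.
Read 'c': s0→{s4}, s1→{s3}, s2→∅, s3→∅; now {s3, s4}.
Read 'c': s3→∅, s4→{s0, s1, s4}; now {s0, s1, s4}.
Read 'c': s0→{s4}, s1→{s3}, s4→{s0, s1, s4}; now {s0, s1, s3, s4}.
Read 'b': s0→{s1, s2, s4}, s1→{s2}, s3→{s1, s4}, s4→{s3}; now {s1, s2, s3, s4}.
The final set {s1, s2, s3, s4} contains the accepting states s1, s2, s4.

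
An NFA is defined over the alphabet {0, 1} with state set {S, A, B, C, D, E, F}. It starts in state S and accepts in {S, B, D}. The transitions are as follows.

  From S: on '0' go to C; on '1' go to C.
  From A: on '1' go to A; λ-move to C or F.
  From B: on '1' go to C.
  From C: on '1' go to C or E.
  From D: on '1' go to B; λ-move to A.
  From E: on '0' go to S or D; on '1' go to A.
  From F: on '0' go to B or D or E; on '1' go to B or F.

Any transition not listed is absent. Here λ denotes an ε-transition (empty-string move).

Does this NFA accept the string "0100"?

Start in {S}.
Read '0': S→{C}; now {C}.
Read '1': C→{C, E}; now {C, E}.
Read '0': C→∅, E→{S, D}; union {S, D}; ε-closure = {S, A, C, D, F}.
Read '0': S→{C}, A→∅, C→∅, D→∅, F→{B, D, E}; union {B, C, D, E}; ε-closure = {A, B, C, D, E, F}.
The final set {A, B, C, D, E, F} contains the accepting states B, D.

Yes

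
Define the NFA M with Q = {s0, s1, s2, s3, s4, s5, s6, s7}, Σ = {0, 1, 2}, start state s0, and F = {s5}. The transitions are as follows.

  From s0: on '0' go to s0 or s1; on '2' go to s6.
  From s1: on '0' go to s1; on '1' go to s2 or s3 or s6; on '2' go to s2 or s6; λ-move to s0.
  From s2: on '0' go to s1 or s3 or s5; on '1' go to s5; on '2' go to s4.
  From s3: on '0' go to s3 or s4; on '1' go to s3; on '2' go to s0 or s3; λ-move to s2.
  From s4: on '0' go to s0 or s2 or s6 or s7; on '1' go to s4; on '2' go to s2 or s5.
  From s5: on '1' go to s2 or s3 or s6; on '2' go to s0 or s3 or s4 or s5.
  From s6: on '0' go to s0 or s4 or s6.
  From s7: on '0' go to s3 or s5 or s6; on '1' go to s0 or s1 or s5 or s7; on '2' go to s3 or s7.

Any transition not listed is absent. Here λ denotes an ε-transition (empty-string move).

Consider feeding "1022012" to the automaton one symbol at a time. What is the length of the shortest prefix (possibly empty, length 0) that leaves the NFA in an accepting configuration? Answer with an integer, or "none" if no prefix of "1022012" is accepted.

Start in {s0}.
Read '1': {s0} → ∅.
The set is empty and remains empty for the remaining 6 symbols.
No reachable set along the way intersects F.

none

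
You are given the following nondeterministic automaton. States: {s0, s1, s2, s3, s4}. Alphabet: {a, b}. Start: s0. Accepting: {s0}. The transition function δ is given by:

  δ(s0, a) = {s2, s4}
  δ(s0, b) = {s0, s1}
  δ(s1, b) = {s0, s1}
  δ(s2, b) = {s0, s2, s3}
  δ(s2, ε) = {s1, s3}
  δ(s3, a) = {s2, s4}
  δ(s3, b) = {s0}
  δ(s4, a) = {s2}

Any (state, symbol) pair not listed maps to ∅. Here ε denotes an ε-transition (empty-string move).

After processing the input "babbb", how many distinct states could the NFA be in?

4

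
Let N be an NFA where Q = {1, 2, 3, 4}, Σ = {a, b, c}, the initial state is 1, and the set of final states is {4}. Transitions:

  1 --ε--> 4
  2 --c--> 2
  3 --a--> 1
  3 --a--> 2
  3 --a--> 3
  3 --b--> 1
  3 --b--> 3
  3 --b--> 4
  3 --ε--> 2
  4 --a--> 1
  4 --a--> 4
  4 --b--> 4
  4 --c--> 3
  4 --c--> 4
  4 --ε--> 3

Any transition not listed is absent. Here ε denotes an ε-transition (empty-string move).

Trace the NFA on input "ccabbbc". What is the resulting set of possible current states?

{2, 3, 4}

Start: ε-closure({1}) = {1, 2, 3, 4}.
Read 'c': 1→∅, 2→{2}, 3→∅, 4→{3, 4}; now {2, 3, 4}.
Read 'c': 2→{2}, 3→∅, 4→{3, 4}; now {2, 3, 4}.
Read 'a': 2→∅, 3→{1, 2, 3}, 4→{1, 4}; now {1, 2, 3, 4}.
Read 'b': 1→∅, 2→∅, 3→{1, 3, 4}, 4→{4}; union {1, 3, 4}; ε-closure = {1, 2, 3, 4}.
Read 'b': 1→∅, 2→∅, 3→{1, 3, 4}, 4→{4}; union {1, 3, 4}; ε-closure = {1, 2, 3, 4}.
Read 'b': 1→∅, 2→∅, 3→{1, 3, 4}, 4→{4}; union {1, 3, 4}; ε-closure = {1, 2, 3, 4}.
Read 'c': 1→∅, 2→{2}, 3→∅, 4→{3, 4}; now {2, 3, 4}.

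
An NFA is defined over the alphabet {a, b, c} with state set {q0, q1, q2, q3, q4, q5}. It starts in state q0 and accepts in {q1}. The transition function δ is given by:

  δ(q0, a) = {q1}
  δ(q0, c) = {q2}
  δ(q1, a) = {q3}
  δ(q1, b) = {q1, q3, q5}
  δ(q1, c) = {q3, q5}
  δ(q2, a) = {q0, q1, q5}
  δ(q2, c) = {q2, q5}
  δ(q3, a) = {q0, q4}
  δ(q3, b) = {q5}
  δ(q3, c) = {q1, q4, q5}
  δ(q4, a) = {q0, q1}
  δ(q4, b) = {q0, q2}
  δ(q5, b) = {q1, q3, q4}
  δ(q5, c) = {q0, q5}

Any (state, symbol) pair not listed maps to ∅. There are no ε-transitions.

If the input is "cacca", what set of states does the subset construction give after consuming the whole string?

Start in {q0}.
Read 'c': q0→{q2}; now {q2}.
Read 'a': q2→{q0, q1, q5}; now {q0, q1, q5}.
Read 'c': q0→{q2}, q1→{q3, q5}, q5→{q0, q5}; now {q0, q2, q3, q5}.
Read 'c': q0→{q2}, q2→{q2, q5}, q3→{q1, q4, q5}, q5→{q0, q5}; now {q0, q1, q2, q4, q5}.
Read 'a': q0→{q1}, q1→{q3}, q2→{q0, q1, q5}, q4→{q0, q1}, q5→∅; now {q0, q1, q3, q5}.

{q0, q1, q3, q5}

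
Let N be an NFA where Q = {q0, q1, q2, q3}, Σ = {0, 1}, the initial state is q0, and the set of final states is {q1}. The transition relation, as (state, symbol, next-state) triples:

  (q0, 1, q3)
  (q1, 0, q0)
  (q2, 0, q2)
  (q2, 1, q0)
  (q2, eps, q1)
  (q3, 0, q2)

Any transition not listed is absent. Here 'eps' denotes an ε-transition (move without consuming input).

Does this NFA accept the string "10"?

Yes

Start in {q0}.
Read '1': {q0} → {q3}.
Read '0': {q3} → {q1, q2}.
The final set {q1, q2} contains the accepting state q1.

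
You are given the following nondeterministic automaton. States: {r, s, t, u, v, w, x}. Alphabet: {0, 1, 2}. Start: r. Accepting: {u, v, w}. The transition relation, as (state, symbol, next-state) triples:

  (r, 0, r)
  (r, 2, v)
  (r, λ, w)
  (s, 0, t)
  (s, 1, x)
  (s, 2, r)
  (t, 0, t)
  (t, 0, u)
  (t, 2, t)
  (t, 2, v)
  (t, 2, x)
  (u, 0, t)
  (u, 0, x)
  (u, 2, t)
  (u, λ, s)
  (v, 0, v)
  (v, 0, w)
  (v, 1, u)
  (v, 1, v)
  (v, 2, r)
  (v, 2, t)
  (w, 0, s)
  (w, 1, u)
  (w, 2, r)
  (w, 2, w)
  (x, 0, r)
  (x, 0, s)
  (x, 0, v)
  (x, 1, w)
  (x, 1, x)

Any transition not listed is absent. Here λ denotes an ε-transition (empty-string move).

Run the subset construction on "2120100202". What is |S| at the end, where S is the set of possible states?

5

Start: ε-closure({r}) = {r, w}.
Read '2': {r, w} → {r, v, w}.
Read '1': {r, v, w} → {s, u, v}.
Read '2': {s, u, v} → {r, t, w}.
Read '0': {r, t, w} → {r, s, t, u, w}.
Read '1': {r, s, t, u, w} → {s, u, x}.
Read '0': {s, u, x} → {r, s, t, v, w, x}.
Read '0': {r, s, t, v, w, x} → {r, s, t, u, v, w}.
Read '2': {r, s, t, u, v, w} → {r, t, v, w, x}.
Read '0': {r, t, v, w, x} → {r, s, t, u, v, w}.
Read '2': {r, s, t, u, v, w} → {r, t, v, w, x}.
That set has 5 states.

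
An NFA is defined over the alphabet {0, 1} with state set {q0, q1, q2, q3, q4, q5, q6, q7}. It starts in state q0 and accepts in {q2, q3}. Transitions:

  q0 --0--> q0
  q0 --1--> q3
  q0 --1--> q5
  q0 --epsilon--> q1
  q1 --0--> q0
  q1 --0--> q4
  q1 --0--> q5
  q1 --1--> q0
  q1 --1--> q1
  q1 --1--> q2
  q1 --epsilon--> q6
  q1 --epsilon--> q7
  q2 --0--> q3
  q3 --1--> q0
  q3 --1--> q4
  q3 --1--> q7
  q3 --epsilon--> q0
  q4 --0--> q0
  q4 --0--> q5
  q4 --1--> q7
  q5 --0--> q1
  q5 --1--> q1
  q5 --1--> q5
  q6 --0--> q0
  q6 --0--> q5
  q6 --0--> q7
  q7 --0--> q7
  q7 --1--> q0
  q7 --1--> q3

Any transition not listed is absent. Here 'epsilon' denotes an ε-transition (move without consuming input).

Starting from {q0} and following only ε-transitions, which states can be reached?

{q0, q1, q6, q7}

Begin with {q0}.
ε-move q0 → q1; add q1.
ε-move q1 → q6; add q6.
ε-move q1 → q7; add q7.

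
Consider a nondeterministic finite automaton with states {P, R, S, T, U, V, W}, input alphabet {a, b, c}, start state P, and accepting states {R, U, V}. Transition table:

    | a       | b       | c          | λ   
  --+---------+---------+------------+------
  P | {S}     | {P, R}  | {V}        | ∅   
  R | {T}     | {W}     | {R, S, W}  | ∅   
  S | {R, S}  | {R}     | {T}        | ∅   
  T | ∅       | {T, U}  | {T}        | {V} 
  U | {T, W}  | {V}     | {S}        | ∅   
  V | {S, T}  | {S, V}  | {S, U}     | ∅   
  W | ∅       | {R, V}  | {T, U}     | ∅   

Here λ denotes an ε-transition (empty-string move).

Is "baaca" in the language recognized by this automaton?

Yes

Start in {P}.
Read 'b': {P} → {P, R}.
Read 'a': {P, R} → {S, T, V}.
Read 'a': {S, T, V} → {R, S, T, V}.
Read 'c': {R, S, T, V} → {R, S, T, U, V, W}.
Read 'a': {R, S, T, U, V, W} → {R, S, T, V, W}.
The final set {R, S, T, V, W} contains the accepting states R, V.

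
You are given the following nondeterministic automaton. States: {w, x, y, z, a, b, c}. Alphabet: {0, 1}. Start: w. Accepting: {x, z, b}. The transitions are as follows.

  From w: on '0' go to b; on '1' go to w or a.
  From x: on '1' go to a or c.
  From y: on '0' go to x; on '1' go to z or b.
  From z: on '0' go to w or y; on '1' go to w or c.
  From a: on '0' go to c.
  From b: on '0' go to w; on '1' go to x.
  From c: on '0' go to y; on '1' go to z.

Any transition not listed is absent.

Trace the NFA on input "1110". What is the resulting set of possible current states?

Start in {w}.
Read '1': w→{w, a}; now {w, a}.
Read '1': w→{w, a}, a→∅; now {w, a}.
Read '1': w→{w, a}, a→∅; now {w, a}.
Read '0': w→{b}, a→{c}; now {b, c}.

{b, c}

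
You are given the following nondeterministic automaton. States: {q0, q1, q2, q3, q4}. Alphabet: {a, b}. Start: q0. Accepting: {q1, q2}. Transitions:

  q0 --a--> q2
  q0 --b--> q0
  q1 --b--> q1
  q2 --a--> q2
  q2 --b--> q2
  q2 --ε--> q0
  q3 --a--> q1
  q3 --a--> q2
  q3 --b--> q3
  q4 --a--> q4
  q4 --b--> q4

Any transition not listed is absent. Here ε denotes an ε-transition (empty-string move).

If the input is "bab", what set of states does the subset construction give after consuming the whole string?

Start in {q0}.
Read 'b': {q0} → {q0}.
Read 'a': {q0} → {q0, q2}.
Read 'b': {q0, q2} → {q0, q2}.

{q0, q2}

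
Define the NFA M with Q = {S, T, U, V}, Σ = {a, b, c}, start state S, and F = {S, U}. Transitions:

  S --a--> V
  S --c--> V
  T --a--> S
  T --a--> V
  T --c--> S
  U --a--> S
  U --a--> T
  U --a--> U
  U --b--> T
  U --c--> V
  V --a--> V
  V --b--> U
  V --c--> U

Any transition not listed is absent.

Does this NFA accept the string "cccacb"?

No

Start in {S}.
Read 'c': S→{V}; now {V}.
Read 'c': V→{U}; now {U}.
Read 'c': U→{V}; now {V}.
Read 'a': V→{V}; now {V}.
Read 'c': V→{U}; now {U}.
Read 'b': U→{T}; now {T}.
The final set {T} contains no accepting state.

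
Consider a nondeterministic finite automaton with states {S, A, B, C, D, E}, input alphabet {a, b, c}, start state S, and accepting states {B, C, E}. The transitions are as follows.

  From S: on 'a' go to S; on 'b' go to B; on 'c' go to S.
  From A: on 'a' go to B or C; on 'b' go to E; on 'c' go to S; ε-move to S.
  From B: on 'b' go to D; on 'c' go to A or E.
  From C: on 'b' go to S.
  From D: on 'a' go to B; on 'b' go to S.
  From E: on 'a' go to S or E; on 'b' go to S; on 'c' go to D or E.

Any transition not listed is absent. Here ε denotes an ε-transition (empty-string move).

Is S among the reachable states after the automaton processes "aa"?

Yes

Start in {S}.
Read 'a': {S} → {S}.
Read 'a': {S} → {S}.
State S is in {S}.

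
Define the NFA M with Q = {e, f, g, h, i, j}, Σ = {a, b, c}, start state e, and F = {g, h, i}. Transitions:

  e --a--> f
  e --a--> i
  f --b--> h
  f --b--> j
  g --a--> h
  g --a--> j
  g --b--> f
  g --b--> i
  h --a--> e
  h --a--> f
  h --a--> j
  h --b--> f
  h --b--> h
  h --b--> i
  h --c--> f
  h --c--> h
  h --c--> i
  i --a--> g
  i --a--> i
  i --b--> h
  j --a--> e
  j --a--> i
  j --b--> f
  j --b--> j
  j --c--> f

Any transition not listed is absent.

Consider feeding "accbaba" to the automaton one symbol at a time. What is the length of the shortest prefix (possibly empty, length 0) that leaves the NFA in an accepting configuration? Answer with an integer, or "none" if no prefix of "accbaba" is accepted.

Start in {e}.
Read 'a': e→{f, i}; now {f, i}.
None of the earlier sets intersect F, but {f, i} does.

1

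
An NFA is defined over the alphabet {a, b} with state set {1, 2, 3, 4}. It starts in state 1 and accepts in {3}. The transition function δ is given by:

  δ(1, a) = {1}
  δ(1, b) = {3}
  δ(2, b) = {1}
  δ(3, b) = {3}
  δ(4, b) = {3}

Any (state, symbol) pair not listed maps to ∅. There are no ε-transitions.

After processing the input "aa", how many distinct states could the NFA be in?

1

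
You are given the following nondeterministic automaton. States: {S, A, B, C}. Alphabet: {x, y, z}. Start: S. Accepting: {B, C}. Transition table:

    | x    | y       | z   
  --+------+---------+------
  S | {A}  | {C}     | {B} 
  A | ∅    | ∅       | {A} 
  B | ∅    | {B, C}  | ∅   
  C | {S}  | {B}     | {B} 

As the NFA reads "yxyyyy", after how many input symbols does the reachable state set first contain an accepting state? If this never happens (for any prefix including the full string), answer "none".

1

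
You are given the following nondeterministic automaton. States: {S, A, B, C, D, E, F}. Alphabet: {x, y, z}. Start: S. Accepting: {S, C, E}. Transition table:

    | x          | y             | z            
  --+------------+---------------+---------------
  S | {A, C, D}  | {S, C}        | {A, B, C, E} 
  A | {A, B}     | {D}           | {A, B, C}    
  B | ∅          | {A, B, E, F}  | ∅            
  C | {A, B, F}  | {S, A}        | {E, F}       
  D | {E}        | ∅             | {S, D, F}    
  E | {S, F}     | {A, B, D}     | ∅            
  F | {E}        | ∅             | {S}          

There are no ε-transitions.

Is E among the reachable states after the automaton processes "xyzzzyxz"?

Start in {S}.
Read 'x': {S} → {A, C, D}.
Read 'y': {A, C, D} → {S, A, D}.
Read 'z': {S, A, D} → {S, A, B, C, D, E, F}.
Read 'z': {S, A, B, C, D, E, F} → {S, A, B, C, D, E, F}.
Read 'z': {S, A, B, C, D, E, F} → {S, A, B, C, D, E, F}.
Read 'y': {S, A, B, C, D, E, F} → {S, A, B, C, D, E, F}.
Read 'x': {S, A, B, C, D, E, F} → {S, A, B, C, D, E, F}.
Read 'z': {S, A, B, C, D, E, F} → {S, A, B, C, D, E, F}.
State E is in {S, A, B, C, D, E, F}.

Yes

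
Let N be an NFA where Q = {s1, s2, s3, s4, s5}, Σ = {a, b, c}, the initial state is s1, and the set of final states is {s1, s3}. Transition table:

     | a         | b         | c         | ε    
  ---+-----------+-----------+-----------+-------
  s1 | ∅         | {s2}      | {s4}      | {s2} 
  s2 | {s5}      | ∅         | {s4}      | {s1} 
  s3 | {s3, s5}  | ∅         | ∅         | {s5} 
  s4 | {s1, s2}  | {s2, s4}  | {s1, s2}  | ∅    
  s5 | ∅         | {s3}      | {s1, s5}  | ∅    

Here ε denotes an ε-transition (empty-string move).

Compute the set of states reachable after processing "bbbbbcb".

{s1, s2, s4}

Start: ε-closure({s1}) = {s1, s2}.
Read 'b': s1→{s2}, s2→∅; union {s2}; ε-closure = {s1, s2}.
Read 'b': s1→{s2}, s2→∅; union {s2}; ε-closure = {s1, s2}.
Read 'b': s1→{s2}, s2→∅; union {s2}; ε-closure = {s1, s2}.
Read 'b': s1→{s2}, s2→∅; union {s2}; ε-closure = {s1, s2}.
Read 'b': s1→{s2}, s2→∅; union {s2}; ε-closure = {s1, s2}.
Read 'c': s1→{s4}, s2→{s4}; now {s4}.
Read 'b': s4→{s2, s4}; union {s2, s4}; ε-closure = {s1, s2, s4}.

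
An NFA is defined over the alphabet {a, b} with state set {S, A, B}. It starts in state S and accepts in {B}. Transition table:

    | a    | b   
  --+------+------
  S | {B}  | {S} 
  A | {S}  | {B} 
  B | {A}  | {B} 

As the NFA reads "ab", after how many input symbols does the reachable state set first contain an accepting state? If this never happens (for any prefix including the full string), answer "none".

Start in {S}.
Read 'a': S→{B}; now {B}.
None of the earlier sets intersect F, but {B} does.

1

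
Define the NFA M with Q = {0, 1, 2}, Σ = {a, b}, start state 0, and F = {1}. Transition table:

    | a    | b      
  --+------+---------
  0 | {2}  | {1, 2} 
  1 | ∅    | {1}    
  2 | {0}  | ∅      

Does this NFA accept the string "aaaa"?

Start in {0}.
Read 'a': 0→{2}; now {2}.
Read 'a': 2→{0}; now {0}.
Read 'a': 0→{2}; now {2}.
Read 'a': 2→{0}; now {0}.
The final set {0} contains no accepting state.

No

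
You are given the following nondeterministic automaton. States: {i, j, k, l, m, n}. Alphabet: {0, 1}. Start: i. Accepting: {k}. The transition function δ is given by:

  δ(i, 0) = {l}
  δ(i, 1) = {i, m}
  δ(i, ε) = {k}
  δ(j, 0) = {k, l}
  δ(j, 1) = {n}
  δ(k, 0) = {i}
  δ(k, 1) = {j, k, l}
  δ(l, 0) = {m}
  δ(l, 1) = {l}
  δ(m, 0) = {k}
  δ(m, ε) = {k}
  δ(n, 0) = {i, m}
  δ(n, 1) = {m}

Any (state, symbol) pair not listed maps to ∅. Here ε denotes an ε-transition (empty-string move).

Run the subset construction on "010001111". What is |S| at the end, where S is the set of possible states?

Start: ε-closure({i}) = {i, k}.
Read '0': {i, k} → {i, k, l}.
Read '1': {i, k, l} → {i, j, k, l, m}.
Read '0': {i, j, k, l, m} → {i, k, l, m}.
Read '0': {i, k, l, m} → {i, k, l, m}.
Read '0': {i, k, l, m} → {i, k, l, m}.
Read '1': {i, k, l, m} → {i, j, k, l, m}.
Read '1': {i, j, k, l, m} → {i, j, k, l, m, n}.
Read '1': {i, j, k, l, m, n} → {i, j, k, l, m, n}.
Read '1': {i, j, k, l, m, n} → {i, j, k, l, m, n}.
That set has 6 states.

6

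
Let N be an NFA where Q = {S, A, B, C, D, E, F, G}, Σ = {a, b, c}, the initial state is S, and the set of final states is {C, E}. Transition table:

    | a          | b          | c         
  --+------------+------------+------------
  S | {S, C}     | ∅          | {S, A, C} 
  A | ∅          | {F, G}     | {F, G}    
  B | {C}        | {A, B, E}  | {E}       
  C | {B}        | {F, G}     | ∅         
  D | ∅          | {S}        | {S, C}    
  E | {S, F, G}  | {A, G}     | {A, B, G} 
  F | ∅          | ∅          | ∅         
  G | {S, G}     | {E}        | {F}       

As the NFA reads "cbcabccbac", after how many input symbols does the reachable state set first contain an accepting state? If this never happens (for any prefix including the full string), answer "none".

Start in {S}.
Read 'c': S→{S, A, C}; now {S, A, C}.
None of the earlier sets intersect F, but {S, A, C} does.

1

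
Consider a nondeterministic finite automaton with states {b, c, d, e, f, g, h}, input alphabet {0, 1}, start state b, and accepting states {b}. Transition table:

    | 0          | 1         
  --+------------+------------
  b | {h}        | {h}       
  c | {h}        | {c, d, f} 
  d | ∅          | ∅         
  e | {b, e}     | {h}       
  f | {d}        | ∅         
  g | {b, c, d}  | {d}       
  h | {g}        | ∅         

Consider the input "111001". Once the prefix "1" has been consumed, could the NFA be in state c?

No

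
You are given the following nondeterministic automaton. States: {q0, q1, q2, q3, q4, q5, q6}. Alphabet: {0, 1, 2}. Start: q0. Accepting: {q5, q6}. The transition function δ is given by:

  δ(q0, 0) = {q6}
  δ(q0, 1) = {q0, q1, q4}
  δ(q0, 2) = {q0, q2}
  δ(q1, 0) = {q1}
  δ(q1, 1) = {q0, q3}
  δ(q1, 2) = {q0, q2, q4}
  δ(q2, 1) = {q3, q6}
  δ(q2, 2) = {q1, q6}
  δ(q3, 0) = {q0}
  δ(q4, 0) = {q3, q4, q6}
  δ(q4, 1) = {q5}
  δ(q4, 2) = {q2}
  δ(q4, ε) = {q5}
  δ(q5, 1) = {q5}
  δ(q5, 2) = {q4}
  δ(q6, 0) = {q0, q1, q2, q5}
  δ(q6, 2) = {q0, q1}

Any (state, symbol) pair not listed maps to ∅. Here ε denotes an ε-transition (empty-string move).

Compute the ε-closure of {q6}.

Begin with {q6}.
No ε-moves leave this set, so the closure equals the set itself.

{q6}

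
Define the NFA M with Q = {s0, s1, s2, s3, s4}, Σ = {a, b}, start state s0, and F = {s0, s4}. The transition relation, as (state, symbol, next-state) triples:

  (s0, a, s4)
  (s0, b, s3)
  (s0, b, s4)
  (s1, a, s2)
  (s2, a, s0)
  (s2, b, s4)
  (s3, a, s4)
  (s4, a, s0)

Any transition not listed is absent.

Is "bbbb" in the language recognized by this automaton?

No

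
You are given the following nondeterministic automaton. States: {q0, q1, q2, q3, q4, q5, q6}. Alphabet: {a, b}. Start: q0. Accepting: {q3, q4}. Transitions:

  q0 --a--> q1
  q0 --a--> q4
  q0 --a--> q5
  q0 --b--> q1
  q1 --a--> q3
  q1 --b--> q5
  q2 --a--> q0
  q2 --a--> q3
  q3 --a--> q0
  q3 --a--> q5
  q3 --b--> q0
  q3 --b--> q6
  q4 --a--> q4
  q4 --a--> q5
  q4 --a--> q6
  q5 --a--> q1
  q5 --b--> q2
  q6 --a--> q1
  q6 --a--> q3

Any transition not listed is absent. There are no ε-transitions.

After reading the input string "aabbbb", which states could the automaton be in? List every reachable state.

{q2}

Start in {q0}.
Read 'a': q0→{q1, q4, q5}; now {q1, q4, q5}.
Read 'a': q1→{q3}, q4→{q4, q5, q6}, q5→{q1}; now {q1, q3, q4, q5, q6}.
Read 'b': q1→{q5}, q3→{q0, q6}, q4→∅, q5→{q2}, q6→∅; now {q0, q2, q5, q6}.
Read 'b': q0→{q1}, q2→∅, q5→{q2}, q6→∅; now {q1, q2}.
Read 'b': q1→{q5}, q2→∅; now {q5}.
Read 'b': q5→{q2}; now {q2}.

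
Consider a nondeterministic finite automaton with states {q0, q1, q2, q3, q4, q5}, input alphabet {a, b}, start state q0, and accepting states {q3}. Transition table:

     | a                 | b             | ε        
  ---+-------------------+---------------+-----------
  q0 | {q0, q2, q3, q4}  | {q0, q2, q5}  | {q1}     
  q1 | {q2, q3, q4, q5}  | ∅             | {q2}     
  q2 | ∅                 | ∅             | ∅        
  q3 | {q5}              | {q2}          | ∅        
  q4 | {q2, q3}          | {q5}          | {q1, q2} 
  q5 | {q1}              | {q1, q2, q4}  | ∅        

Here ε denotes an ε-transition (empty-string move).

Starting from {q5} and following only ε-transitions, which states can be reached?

Begin with {q5}.
No ε-moves leave this set, so the closure equals the set itself.

{q5}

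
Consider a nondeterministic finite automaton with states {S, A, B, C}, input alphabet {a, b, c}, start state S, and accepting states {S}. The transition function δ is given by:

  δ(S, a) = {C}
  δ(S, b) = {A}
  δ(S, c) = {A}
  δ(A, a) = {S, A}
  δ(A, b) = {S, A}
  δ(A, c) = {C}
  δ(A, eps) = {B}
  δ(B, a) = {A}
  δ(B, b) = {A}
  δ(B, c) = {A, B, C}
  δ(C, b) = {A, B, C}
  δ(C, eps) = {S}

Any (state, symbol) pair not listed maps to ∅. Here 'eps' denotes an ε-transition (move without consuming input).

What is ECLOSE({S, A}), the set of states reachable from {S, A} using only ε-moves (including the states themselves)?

Begin with {S, A}.
ε-move A → B; add B.

{S, A, B}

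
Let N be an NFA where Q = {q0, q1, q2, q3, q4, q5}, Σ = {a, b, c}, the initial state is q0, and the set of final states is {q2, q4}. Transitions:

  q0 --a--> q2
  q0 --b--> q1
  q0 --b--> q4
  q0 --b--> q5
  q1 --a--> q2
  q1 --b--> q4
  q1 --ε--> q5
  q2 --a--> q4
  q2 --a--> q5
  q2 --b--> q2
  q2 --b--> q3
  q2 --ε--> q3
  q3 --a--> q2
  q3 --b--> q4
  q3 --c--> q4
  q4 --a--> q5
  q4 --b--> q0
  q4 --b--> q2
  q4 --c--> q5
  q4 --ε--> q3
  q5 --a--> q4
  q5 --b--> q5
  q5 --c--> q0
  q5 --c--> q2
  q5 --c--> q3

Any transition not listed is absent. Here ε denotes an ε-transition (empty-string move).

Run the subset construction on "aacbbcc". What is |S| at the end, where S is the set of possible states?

5

Start in {q0}.
Read 'a': q0→{q2}; union {q2}; ε-closure = {q2, q3}.
Read 'a': q2→{q4, q5}, q3→{q2}; union {q2, q4, q5}; ε-closure = {q2, q3, q4, q5}.
Read 'c': q2→∅, q3→{q4}, q4→{q5}, q5→{q0, q2, q3}; now {q0, q2, q3, q4, q5}.
Read 'b': q0→{q1, q4, q5}, q2→{q2, q3}, q3→{q4}, q4→{q0, q2}, q5→{q5}; now {q0, q1, q2, q3, q4, q5}.
Read 'b': q0→{q1, q4, q5}, q1→{q4}, q2→{q2, q3}, q3→{q4}, q4→{q0, q2}, q5→{q5}; now {q0, q1, q2, q3, q4, q5}.
Read 'c': q0→∅, q1→∅, q2→∅, q3→{q4}, q4→{q5}, q5→{q0, q2, q3}; now {q0, q2, q3, q4, q5}.
Read 'c': q0→∅, q2→∅, q3→{q4}, q4→{q5}, q5→{q0, q2, q3}; now {q0, q2, q3, q4, q5}.
That set has 5 states.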